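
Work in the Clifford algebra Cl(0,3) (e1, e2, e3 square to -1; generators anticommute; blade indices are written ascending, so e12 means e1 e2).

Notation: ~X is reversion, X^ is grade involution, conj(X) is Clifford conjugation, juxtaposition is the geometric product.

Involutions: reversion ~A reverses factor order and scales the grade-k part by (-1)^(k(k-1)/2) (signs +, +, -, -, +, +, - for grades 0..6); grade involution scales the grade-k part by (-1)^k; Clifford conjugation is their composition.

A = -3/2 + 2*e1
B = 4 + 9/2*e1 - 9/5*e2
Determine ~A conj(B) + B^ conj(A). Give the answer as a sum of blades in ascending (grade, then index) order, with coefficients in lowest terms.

first term: 3 + 59/4*e1 - 27/10*e2 + 18/5*e12
second term: -15 - 5/4*e1 - 27/10*e2 + 18/5*e12
Answer: -12 + 27/2*e1 - 27/5*e2 + 36/5*e12


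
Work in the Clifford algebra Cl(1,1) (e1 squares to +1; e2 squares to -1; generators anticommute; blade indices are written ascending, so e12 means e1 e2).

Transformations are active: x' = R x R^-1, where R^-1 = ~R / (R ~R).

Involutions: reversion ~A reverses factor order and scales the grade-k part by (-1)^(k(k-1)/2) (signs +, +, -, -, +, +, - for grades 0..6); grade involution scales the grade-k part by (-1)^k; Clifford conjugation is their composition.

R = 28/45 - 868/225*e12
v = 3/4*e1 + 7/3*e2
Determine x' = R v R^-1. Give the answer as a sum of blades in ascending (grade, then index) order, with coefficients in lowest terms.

~R = 28/45 + 868/225*e12, and R ~R = -81536/5625, so R^-1 = ~R / (-81536/5625).
R v = 6391/675*e1 + 2933/675*e2
Answer: -8777/5616*e1 - 15199/5616*e2


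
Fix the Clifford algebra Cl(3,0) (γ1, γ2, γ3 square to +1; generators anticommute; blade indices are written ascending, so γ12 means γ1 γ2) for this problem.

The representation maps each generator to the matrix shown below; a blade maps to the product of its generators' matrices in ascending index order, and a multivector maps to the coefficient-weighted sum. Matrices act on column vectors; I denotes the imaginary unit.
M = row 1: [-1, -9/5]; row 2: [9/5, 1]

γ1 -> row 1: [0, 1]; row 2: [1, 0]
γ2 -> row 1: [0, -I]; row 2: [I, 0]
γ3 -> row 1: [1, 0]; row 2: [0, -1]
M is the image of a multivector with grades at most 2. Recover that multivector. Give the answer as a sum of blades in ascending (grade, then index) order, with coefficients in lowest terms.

Method: 1, rho(γ1), rho(γ2), rho(γ3) form a trace-orthogonal basis of the 2x2 complex matrices (tr(X Y) = 2 if X = Y, else 0), so M = m0*1 + m1*rho(γ1) + m2*rho(γ2) + m3*rho(γ3) with m0 = tr(M)/2 = 0, m1 = tr(M rho(γ1))/2 = 0, m2 = tr(M rho(γ2))/2 = -9*I/5, m3 = tr(M rho(γ3))/2 = -1.
Multiplying table entries, the bivector images are rho(γ12) = I*rho(γ3), rho(γ13) = -I*rho(γ2), rho(γ23) = I*rho(γ1); with real blade coefficients the real parts of m0..m3 are the coefficients of 1, γ1, γ2, γ3 and the imaginary parts give the bivectors (γ23: Im m1, γ13: -Im m2, γ12: Im m3).
Answer: -γ3 + 9/5*γ13


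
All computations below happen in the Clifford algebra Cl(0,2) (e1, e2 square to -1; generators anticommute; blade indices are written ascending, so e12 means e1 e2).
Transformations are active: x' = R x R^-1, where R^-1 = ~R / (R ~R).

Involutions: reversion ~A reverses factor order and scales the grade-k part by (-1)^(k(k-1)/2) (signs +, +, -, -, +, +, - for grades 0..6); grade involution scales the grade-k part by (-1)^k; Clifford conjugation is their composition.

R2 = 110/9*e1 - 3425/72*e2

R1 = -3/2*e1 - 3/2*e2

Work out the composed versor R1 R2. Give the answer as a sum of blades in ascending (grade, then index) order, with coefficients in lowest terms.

Distribute over the terms of R1 (each basis-blade product reordered to ascending indices, repeated generators contracted through their squares):
(-3/2*e1) R2 = 55/3 + 3425/48*e12
(-3/2*e2) R2 = -3425/48 + 55/3*e12
Summing the partial products and collecting blades:
Answer: -2545/48 + 1435/16*e12


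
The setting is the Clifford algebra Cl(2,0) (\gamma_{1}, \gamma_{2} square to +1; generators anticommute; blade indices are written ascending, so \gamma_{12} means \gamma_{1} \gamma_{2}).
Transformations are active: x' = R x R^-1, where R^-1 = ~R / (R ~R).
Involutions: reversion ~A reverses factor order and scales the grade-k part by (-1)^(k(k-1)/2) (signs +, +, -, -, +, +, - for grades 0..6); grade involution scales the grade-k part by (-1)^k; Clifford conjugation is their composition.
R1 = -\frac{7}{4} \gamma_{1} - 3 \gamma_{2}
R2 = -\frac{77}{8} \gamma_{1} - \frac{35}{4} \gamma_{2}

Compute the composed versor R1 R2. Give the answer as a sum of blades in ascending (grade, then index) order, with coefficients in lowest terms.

Distribute over the terms of R1 (each basis-blade product reordered to ascending indices, repeated generators contracted through their squares):
(-\frac{7}{4} \gamma_{1}) R2 = \frac{539}{32} + \frac{245}{16} \gamma_{12}
(-3 \gamma_{2}) R2 = \frac{105}{4} - \frac{231}{8} \gamma_{12}
Summing the partial products and collecting blades:
Answer: \frac{1379}{32} - \frac{217}{16} \gamma_{12}


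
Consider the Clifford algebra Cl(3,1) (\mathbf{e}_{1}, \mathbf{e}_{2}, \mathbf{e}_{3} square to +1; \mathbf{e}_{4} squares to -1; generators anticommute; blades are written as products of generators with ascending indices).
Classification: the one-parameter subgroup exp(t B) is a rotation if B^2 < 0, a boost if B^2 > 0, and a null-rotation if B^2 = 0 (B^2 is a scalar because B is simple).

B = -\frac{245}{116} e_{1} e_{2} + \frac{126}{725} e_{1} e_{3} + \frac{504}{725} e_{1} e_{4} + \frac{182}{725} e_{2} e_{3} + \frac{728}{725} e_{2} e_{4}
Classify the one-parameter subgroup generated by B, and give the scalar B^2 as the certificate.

B^2 term by term: the squares give (-\frac{245}{116})^2*(e_{1} e_{2})^2 + (\frac{126}{725})^2*(e_{1} e_{3})^2 + (\frac{504}{725})^2*(e_{1} e_{4})^2 + (\frac{182}{725})^2*(e_{2} e_{3})^2 + (\frac{728}{725})^2*(e_{2} e_{4})^2 = \frac{60025}{13456}*(-1) + \frac{15876}{525625}*(-1) + \frac{254016}{525625}*(+1) + \frac{33124}{525625}*(-1) + \frac{529984}{525625}*(+1) = -\frac{49}{16} (each basis 2-blade squares to minus the product of its generators' squares); cross terms between blades sharing an index anticommute and cancel; the commuting (index-disjoint) pairs give grade-4 terms 2*c*c'*(blade product), which cancel blade by blade — e_{1} e_{2} e_{3} e_{4}: -\frac{183456}{525625} + \frac{183456}{525625} = 0 — confirming B is simple. So B^2 = -\frac{49}{16}.
Answer: rotation, certificate B^2 = -\frac{49}{16}. The invariant at work: B^2 = -\frac{49}{16} is unchanged by conjugation, hence its sign classifies the subgroup whatever basis B is written in.


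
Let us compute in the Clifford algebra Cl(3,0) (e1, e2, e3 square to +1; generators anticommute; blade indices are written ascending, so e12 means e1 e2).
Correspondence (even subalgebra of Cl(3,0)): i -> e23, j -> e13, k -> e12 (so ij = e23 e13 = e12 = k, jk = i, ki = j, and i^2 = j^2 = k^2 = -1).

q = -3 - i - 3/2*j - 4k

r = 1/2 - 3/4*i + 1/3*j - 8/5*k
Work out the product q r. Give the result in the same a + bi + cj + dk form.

In blades: q = -3 - 4*e12 - 3/2*e13 - e23, r = 1/2 - 8/5*e12 + 1/3*e13 - 3/4*e23.
Distribute q over r term by term (generator squares from the signature, products reordered to ascending indices): (-3)*r = -3/2 + 24/5*e12 - e13 + 9/4*e23; (-4*e12)*r = -32/5 - 2*e12 + 3*e13 + 4/3*e23; (-3/2*e13)*r = 1/2 - 9/8*e12 - 3/4*e13 + 12/5*e23; (-e23)*r = -3/4 - 1/3*e12 - 8/5*e13 - 1/2*e23.
Sum: -163/20 + 161/120*e12 - 7/20*e13 + 329/60*e23; translating back through the correspondence:
Answer: -163/20 + 329/60*i - 7/20*j + 161/120*k


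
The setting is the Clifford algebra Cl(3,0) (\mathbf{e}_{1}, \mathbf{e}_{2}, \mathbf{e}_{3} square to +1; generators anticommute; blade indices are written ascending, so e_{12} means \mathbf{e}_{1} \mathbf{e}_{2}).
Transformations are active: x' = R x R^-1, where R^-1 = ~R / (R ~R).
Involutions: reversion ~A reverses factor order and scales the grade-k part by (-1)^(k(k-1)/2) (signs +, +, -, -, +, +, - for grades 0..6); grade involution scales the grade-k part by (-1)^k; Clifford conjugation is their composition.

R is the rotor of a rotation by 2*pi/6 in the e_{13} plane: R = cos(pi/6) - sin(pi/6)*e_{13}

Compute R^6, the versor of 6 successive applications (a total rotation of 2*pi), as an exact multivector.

The rotor phase is half the rotation angle and phases add under composition, so 6 steps in the e_{13} plane accumulate phase 6*(pi/6) = \pi: R^6 = cos(\pi) - sin(\pi)*e_{13}.
cos(\pi) = -1 and sin(\pi) = 0, so R^6 = -1. The total rotation 2*pi is 1 full turn, so every vector returns to itself, yet the rotor is -1, on the OTHER sheet of the double cover (an odd number of 2*pi turns).
Answer: -1


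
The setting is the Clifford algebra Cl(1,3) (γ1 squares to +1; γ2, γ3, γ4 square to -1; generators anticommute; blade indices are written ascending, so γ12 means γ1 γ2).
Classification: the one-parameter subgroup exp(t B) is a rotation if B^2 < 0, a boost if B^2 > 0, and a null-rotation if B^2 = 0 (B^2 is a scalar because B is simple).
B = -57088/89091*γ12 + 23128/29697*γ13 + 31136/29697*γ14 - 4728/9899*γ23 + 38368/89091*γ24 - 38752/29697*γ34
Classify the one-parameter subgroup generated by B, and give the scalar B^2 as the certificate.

B^2 term by term: the squares give (-57088/89091)^2*(γ12)^2 + (23128/29697)^2*(γ13)^2 + (31136/29697)^2*(γ14)^2 + (-4728/9899)^2*(γ23)^2 + (38368/89091)^2*(γ24)^2 + (-38752/29697)^2*(γ34)^2 = 3259039744/7937206281*(+1) + 534904384/881911809*(+1) + 969450496/881911809*(+1) + 22353984/97990201*(-1) + 1472103424/7937206281*(-1) + 1501717504/881911809*(-1) = 0 (each basis 2-blade squares to minus the product of its generators' squares); cross terms between blades sharing an index anticommute and cancel; the commuting (index-disjoint) pairs give grade-4 terms 2*c*c'*(blade product), which cancel blade by blade — γ1234: 4424548352/2645735427 - 1774750208/2645735427 - 98140672/97990201 = 0 — confirming B is simple. So B^2 = 0.
Answer: null-rotation, certificate B^2 = 0. The scalar 0 is the complete invariant here: its sign names the subgroup type.


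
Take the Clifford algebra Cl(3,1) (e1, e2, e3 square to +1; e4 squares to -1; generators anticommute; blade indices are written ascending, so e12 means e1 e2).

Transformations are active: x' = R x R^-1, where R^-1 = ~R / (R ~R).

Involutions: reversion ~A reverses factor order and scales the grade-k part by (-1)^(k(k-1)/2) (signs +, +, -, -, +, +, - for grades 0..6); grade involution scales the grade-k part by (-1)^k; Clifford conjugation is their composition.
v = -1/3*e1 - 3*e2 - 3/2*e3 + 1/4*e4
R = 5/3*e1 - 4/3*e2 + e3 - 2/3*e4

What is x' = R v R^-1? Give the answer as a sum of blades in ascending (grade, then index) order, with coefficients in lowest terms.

~R = 5/3*e1 - 4/3*e2 + e3 - 2/3*e4, and R ~R = 46/9, so R^-1 = ~R / (46/9).
R v = 19/9 - 49/9*e12 - 13/6*e13 + 7/36*e14 + 5*e23 - 7/3*e24 - 3/4*e34
Answer: 118/69*e1 + 131/69*e2 + 107/46*e3 - 221/276*e4


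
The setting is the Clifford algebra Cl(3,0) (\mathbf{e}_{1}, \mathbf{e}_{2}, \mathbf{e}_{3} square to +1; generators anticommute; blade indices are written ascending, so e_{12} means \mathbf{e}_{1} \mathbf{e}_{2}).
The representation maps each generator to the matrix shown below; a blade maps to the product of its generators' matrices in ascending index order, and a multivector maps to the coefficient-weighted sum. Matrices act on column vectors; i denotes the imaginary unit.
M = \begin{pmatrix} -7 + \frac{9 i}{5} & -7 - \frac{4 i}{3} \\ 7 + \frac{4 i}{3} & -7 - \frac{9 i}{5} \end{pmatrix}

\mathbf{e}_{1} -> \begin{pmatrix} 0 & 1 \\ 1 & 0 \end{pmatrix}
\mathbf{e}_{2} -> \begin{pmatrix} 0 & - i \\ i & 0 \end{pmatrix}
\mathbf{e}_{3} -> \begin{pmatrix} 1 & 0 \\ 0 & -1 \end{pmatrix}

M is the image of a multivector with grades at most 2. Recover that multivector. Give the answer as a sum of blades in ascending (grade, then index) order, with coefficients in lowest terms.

Method: 1, rho(e_{1}), rho(e_{2}), rho(e_{3}) form a trace-orthogonal basis of the 2x2 complex matrices (tr(X Y) = 2 if X = Y, else 0), so M = m0*1 + m1*rho(e_{1}) + m2*rho(e_{2}) + m3*rho(e_{3}) with m0 = tr(M)/2 = -7, m1 = tr(M rho(e_{1}))/2 = 0, m2 = tr(M rho(e_{2}))/2 = \frac{4}{3} - 7 i, m3 = tr(M rho(e_{3}))/2 = \frac{9 i}{5}.
Multiplying table entries, the bivector images are rho(e_{12}) = i*rho(e_{3}), rho(e_{13}) = -i*rho(e_{2}), rho(e_{23}) = i*rho(e_{1}); with real blade coefficients the real parts of m0..m3 are the coefficients of 1, e_{1}, e_{2}, e_{3} and the imaginary parts give the bivectors (e_{23}: Im m1, e_{13}: -Im m2, e_{12}: Im m3).
Answer: -7 + \frac{4}{3} e_{2} + \frac{9}{5} e_{12} + 7 e_{13}


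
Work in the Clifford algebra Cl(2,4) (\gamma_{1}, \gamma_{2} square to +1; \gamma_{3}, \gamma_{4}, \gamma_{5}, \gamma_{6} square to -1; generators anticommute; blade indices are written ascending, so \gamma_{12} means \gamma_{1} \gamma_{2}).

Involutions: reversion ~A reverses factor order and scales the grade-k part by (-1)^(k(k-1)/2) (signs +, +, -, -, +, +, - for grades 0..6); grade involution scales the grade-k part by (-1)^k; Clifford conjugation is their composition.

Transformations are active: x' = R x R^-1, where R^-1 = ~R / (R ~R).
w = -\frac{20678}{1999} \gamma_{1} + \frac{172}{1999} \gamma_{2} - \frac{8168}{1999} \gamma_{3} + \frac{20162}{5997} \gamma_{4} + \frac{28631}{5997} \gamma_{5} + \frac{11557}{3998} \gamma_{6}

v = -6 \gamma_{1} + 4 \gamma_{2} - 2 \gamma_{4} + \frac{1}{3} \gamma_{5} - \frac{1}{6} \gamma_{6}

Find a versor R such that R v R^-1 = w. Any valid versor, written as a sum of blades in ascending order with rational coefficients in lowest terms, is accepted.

A norm check does it: q(v) = q(w) = \frac{1723}{36}, hence R = v + w = -\frac{32672}{1999} \gamma_{1} + \frac{8168}{1999} \gamma_{2} - \frac{8168}{1999} \gamma_{3} + \frac{8168}{5997} \gamma_{4} + \frac{10210}{1999} \gamma_{5} + \frac{16336}{5997} \gamma_{6} realises the map — parallel part kept, (v - w)/2 negated, v carried to w.
Answer: -\frac{32672}{1999} \gamma_{1} + \frac{8168}{1999} \gamma_{2} - \frac{8168}{1999} \gamma_{3} + \frac{8168}{5997} \gamma_{4} + \frac{10210}{1999} \gamma_{5} + \frac{16336}{5997} \gamma_{6}


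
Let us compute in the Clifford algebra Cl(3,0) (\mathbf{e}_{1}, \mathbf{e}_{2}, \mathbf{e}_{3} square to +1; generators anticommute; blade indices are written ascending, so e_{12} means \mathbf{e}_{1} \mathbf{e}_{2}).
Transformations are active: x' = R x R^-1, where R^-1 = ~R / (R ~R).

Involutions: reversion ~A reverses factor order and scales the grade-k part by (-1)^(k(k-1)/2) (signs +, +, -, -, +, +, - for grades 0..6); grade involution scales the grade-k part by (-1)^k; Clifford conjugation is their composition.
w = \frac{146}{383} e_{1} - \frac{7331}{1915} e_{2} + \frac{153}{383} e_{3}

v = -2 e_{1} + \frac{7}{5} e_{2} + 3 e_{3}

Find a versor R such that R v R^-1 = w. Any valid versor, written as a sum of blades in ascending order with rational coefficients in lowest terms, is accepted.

A norm check does it: q(v) = q(w) = \frac{374}{25}, hence R = v + w = -\frac{620}{383} e_{1} - \frac{930}{383} e_{2} + \frac{1302}{383} e_{3} realises the map — parallel part kept, (v - w)/2 negated, v carried to w.
Answer: -\frac{620}{383} e_{1} - \frac{930}{383} e_{2} + \frac{1302}{383} e_{3}


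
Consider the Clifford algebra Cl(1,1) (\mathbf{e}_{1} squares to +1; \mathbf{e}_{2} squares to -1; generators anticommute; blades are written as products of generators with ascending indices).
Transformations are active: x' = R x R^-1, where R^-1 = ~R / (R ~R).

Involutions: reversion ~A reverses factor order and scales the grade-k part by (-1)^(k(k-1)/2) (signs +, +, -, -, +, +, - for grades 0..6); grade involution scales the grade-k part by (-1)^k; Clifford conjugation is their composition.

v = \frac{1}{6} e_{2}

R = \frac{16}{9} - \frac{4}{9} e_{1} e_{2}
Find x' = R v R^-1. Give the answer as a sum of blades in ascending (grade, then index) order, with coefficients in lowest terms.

~R = \frac{16}{9} + \frac{4}{9} e_{1} e_{2}, and R ~R = \frac{80}{27}, so R^-1 = ~R / (\frac{80}{27}).
R v = \frac{2}{27} e_{1} + \frac{8}{27} e_{2}
Answer: \frac{4}{45} e_{1} + \frac{17}{90} e_{2}


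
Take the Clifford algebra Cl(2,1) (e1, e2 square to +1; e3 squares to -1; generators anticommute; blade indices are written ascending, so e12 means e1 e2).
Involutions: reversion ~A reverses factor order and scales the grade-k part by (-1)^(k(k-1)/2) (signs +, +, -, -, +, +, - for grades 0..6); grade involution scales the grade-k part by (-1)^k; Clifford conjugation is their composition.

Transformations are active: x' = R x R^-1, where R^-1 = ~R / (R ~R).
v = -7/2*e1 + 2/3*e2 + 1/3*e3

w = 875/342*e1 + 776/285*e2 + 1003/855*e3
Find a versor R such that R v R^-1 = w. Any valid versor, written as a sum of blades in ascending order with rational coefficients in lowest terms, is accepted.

R = v + w = -161/171*e1 + 322/95*e2 + 1288/855*e3 works: the equal norms (151/12) guarantee its sandwich swaps v into w.
Answer: -161/171*e1 + 322/95*e2 + 1288/855*e3


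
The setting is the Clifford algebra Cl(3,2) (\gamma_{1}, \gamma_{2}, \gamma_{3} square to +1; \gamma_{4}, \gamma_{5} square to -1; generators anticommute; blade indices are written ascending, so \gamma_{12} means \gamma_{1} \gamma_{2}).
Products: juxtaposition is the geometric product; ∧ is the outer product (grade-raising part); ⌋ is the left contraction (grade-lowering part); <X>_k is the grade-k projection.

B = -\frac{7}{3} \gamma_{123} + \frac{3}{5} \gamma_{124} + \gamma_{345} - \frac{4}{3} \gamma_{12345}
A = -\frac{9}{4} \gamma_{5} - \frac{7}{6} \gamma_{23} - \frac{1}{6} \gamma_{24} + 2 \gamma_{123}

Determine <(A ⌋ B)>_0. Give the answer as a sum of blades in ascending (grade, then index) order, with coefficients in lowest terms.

step 1: \frac{14}{3} - \frac{127}{45} \gamma_{1} + \frac{9}{4} \gamma_{34} + \frac{8}{3} \gamma_{45} - \frac{2}{9} \gamma_{135} - \frac{14}{9} \gamma_{145} - 3 \gamma_{1234}
step 2: \frac{14}{3}
Answer: \frac{14}{3}


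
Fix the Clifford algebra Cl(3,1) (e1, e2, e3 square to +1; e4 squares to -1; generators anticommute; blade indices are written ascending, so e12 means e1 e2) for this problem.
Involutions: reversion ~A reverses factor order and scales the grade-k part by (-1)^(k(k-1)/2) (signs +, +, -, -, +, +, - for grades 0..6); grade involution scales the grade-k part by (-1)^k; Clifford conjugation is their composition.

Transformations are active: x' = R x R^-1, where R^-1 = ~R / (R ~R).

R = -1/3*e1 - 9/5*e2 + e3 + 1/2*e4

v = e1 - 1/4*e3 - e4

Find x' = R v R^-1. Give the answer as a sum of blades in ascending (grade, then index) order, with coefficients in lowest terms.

~R = -1/3*e1 - 9/5*e2 + e3 + 1/2*e4, and R ~R = 3691/900, so R^-1 = ~R / (3691/900).
R v = -1/12 + 9/5*e12 - 11/12*e13 - 1/6*e14 + 9/20*e23 + 9/5*e24 - 7/8*e34
Answer: -3641/3691*e1 + 270/3691*e2 + 3091/14764*e3 + 3616/3691*e4


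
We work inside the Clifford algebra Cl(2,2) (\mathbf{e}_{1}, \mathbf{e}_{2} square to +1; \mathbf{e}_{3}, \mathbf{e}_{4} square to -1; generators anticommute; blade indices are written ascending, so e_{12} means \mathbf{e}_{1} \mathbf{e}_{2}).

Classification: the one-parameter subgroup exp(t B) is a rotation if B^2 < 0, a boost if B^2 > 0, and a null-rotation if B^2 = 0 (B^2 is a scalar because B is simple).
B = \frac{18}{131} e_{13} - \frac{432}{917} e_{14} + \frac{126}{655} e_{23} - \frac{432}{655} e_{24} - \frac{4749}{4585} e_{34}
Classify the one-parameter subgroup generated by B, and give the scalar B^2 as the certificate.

B^2 term by term: the squares give (\frac{18}{131})^2*(e_{13})^2 + (-\frac{432}{917})^2*(e_{14})^2 + (\frac{126}{655})^2*(e_{23})^2 + (-\frac{432}{655})^2*(e_{24})^2 + (-\frac{4749}{4585})^2*(e_{34})^2 = \frac{324}{17161}*(+1) + \frac{186624}{840889}*(+1) + \frac{15876}{429025}*(+1) + \frac{186624}{429025}*(+1) + \frac{22553001}{21022225}*(-1) = -\frac{9}{25} (each basis 2-blade squares to minus the product of its generators' squares); cross terms between blades sharing an index anticommute and cancel; the commuting (index-disjoint) pairs give grade-4 terms 2*c*c'*(blade product), which cancel blade by blade — e_{1234}: \frac{15552}{85805} - \frac{15552}{85805} = 0 — confirming B is simple. So B^2 = -\frac{9}{25}.
Answer: rotation, certificate B^2 = -\frac{9}{25}. Check the certificate: B^2 = -\frac{9}{25}, and that sign is decisive whatever form B takes.


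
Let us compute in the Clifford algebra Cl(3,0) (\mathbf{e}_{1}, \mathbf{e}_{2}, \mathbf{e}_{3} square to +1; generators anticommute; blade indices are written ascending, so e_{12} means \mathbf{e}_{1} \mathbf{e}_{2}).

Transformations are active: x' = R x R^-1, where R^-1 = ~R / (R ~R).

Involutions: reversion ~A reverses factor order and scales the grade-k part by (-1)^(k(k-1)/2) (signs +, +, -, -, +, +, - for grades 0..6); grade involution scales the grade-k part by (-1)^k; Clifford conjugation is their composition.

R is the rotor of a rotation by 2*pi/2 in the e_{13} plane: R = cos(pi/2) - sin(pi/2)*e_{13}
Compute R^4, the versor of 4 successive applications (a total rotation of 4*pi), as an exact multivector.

Half-angle bookkeeping: 4 applications in e_{13} add up to rotor phase 4*pi/2 = 2 \pi, so R^4 = cos(2 \pi) - sin(2 \pi)*e_{13}.
cos(2 \pi) = 1 and sin(2 \pi) = 0, so R^4 = 1. The total rotation 4*pi is 2 full turns, so every vector returns to itself, yet the rotor is +1, back on the identity sheet (an even number of 2*pi turns).
Answer: 1


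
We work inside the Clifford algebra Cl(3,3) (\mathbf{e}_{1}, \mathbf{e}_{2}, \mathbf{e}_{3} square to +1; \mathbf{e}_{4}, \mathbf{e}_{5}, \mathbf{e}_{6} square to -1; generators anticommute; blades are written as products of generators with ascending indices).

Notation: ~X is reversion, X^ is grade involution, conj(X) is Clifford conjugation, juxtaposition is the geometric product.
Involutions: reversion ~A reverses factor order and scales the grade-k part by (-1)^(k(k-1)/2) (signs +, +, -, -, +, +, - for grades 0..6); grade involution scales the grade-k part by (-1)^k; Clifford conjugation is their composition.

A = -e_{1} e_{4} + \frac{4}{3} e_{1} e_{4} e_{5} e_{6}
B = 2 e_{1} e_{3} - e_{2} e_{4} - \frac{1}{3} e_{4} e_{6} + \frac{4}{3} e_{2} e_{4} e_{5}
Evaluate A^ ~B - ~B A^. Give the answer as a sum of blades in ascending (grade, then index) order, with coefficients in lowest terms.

first term: -e_{1} e_{2} + \frac{4}{9} e_{1} e_{5} + \frac{1}{3} e_{1} e_{6} + 2 e_{3} e_{4} + \frac{4}{3} e_{1} e_{2} e_{5} - \frac{16}{9} e_{1} e_{2} e_{6} + \frac{4}{3} e_{1} e_{2} e_{5} e_{6} - \frac{8}{3} e_{3} e_{4} e_{5} e_{6}
second term: e_{1} e_{2} + \frac{4}{9} e_{1} e_{5} - \frac{1}{3} e_{1} e_{6} - 2 e_{3} e_{4} - \frac{4}{3} e_{1} e_{2} e_{5} - \frac{16}{9} e_{1} e_{2} e_{6} - \frac{4}{3} e_{1} e_{2} e_{5} e_{6} + \frac{8}{3} e_{3} e_{4} e_{5} e_{6}
Answer: -2 e_{1} e_{2} + \frac{2}{3} e_{1} e_{6} + 4 e_{3} e_{4} + \frac{8}{3} e_{1} e_{2} e_{5} + \frac{8}{3} e_{1} e_{2} e_{5} e_{6} - \frac{16}{3} e_{3} e_{4} e_{5} e_{6}


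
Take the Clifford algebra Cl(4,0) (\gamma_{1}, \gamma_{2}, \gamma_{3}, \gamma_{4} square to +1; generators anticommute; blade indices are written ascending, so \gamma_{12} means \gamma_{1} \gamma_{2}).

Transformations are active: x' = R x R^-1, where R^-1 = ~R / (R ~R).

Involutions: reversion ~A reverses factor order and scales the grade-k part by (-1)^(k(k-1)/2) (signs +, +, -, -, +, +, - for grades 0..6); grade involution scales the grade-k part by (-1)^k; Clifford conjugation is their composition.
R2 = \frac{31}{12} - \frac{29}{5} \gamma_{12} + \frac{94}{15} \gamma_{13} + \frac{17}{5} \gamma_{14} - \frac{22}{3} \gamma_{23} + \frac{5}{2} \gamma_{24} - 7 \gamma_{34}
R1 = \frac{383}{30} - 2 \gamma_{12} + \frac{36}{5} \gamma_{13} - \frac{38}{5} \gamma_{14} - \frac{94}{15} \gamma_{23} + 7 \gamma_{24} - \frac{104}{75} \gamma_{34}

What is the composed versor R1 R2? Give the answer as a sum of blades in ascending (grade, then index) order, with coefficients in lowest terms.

Distribute over the grade parts of R1 (each basis-blade product reordered to ascending indices, repeated generators contracted through their squares):
<R1>_0 (= \frac{383}{30}) R2 = \frac{11873}{360} - \frac{11107}{150} \gamma_{12} + \frac{18001}{225} \gamma_{13} + \frac{6511}{150} \gamma_{14} - \frac{4213}{45} \gamma_{23} + \frac{383}{12} \gamma_{24} - \frac{2681}{30} \gamma_{34}
<R1>_2 (= -2 \gamma_{12} + \frac{36}{5} \gamma_{13} - \frac{38}{5} \gamma_{14} - \frac{94}{15} \gamma_{23} + 7 \gamma_{24} - \frac{104}{75} \gamma_{34}) R2 = -\frac{46819}{450} + \frac{23023}{450} \gamma_{12} - \frac{22873}{375} \gamma_{13} - \frac{57923}{2250} \gamma_{14} + \frac{53}{450} \gamma_{23} + \frac{18479}{180} \gamma_{24} - \frac{5011}{45} \gamma_{34} - \frac{2024}{375} \gamma_{1234}
Summing the partial products and collecting blades:
Answer: -\frac{42637}{600} - \frac{5149}{225} \gamma_{12} + \frac{21386}{1125} \gamma_{13} + \frac{19871}{1125} \gamma_{14} - \frac{42077}{450} \gamma_{23} + \frac{6056}{45} \gamma_{24} - \frac{3613}{18} \gamma_{34} - \frac{2024}{375} \gamma_{1234}


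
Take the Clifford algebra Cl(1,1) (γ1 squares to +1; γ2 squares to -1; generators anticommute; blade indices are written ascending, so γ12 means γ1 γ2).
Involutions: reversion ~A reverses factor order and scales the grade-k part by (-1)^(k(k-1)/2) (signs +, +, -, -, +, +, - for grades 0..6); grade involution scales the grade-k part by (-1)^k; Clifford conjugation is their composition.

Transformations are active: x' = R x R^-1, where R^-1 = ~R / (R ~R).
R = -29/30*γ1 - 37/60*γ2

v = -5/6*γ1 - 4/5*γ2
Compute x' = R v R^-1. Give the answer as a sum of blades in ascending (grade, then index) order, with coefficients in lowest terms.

~R = -29/30*γ1 - 37/60*γ2, and R ~R = 133/240, so R^-1 = ~R / (133/240).
R v = 281/900 + 467/1800*γ12
Answer: -15317/59850*γ1 + 3146/29925*γ2


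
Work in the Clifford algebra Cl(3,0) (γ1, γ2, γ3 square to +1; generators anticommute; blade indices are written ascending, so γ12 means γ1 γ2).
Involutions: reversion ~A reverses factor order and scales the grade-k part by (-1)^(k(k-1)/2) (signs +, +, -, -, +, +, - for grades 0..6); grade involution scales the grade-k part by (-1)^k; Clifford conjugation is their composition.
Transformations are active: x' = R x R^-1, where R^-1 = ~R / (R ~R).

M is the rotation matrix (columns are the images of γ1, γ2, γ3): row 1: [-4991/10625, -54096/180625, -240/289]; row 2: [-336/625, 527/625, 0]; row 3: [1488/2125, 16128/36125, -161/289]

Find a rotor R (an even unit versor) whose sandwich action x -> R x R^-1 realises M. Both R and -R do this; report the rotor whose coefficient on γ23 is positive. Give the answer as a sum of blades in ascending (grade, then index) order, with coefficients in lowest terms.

Method: write R = a + b12*γ12 + b13*γ13 + b23*γ23 with a^2 + b12^2 + b13^2 + b23^2 = 1 (so R^-1 = ~R). Expanding the columns R e_j ~R gives tr M = 4a^2 - 1 and, from the antisymmetric part, M21 - M12 = -4a*b12, M13 - M31 = 4a*b13, M32 - M23 = -4a*b23.
Here tr M = -33169/180625, so a^2 = (1 + tr M)/4 = 36864/180625 and a = ±192/425. Taking a = 192/425: M21 - M12 = -43008/180625, M13 - M31 = -55296/36125, M32 - M23 = 16128/36125, giving b12 = 56/425, b13 = -72/85, b23 = -21/85, i.e. R = 192/425 + 56/425*γ12 - 72/85*γ13 - 21/85*γ23.
Its γ23 coefficient is negative, so report the other preimage -R.
Answer: -192/425 - 56/425*γ12 + 72/85*γ13 + 21/85*γ23. Note: both R and -R realise this M (trace -33169/180625); the covering map identifies them, and the γ23-coefficient sign is the tie-breaker.


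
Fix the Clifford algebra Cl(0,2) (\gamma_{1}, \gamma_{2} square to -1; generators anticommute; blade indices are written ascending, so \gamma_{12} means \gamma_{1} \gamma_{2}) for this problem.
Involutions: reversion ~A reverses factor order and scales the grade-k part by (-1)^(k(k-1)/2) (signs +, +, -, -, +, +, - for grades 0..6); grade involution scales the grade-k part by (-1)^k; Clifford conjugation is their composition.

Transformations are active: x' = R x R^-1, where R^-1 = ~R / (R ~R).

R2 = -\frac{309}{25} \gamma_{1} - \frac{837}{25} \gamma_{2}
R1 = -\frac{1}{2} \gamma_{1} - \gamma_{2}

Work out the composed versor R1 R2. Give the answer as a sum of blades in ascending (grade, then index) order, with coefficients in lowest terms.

Distribute over the terms of R1 (each basis-blade product reordered to ascending indices, repeated generators contracted through their squares):
(-\frac{1}{2} \gamma_{1}) R2 = -\frac{309}{50} + \frac{837}{50} \gamma_{12}
(-\gamma_{2}) R2 = -\frac{837}{25} - \frac{309}{25} \gamma_{12}
Summing the partial products and collecting blades:
Answer: -\frac{1983}{50} + \frac{219}{50} \gamma_{12}


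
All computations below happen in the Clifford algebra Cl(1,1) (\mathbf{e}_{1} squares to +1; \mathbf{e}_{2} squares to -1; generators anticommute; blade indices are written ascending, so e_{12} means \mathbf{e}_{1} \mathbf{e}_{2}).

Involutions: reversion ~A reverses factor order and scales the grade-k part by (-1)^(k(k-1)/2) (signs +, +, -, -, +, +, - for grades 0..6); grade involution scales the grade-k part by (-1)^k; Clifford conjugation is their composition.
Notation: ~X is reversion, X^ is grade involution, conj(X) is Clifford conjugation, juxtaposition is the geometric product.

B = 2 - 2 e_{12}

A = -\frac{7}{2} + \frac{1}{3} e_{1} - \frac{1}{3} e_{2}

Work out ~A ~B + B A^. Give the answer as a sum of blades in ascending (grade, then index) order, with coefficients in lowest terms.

first term: -7 - 7 e_{12}
second term: -7 + 7 e_{12}
Answer: -14


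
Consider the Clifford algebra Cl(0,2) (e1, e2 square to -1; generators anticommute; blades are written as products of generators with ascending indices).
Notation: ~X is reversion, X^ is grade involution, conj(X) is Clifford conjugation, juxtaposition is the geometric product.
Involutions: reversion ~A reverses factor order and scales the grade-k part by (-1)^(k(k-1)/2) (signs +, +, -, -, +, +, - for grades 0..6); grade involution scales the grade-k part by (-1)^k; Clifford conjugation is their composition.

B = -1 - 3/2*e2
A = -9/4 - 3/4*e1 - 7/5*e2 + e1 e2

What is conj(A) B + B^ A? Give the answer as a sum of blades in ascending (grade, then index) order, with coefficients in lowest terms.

first term: 87/20 - 9/4*e1 + 79/40*e2 - 1/8*e1 e2
second term: 87/20 + 9/4*e1 - 79/40*e2 + 1/8*e1 e2
Answer: 87/10


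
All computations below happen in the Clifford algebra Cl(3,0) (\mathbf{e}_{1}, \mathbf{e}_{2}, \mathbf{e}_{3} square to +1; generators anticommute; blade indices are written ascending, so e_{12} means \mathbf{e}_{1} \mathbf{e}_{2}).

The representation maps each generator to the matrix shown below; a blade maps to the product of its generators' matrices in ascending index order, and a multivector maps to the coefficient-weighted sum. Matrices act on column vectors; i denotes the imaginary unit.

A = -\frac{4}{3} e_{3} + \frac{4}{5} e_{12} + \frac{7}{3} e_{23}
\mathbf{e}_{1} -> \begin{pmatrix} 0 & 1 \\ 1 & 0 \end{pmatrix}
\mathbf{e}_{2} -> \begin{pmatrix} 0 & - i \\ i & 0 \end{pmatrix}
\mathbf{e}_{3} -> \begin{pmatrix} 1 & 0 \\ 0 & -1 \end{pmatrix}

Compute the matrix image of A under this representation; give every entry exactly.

Bivector images (products of the table entries): rho(e_{12}) = rho(\mathbf{e}_{1})rho(\mathbf{e}_{2}) = \begin{pmatrix} i & 0 \\ 0 & - i \end{pmatrix}; rho(e_{23}) = rho(\mathbf{e}_{2})rho(\mathbf{e}_{3}) = \begin{pmatrix} 0 & i \\ i & 0 \end{pmatrix}.
M = (-\frac{4}{3})*rho(e_{3}) + (\frac{4}{5})*rho(e_{12}) + (\frac{7}{3})*rho(e_{23}), summed entrywise:
Answer: \begin{pmatrix} - \frac{4}{3} + \frac{4 i}{5} & \frac{7 i}{3} \\ \frac{7 i}{3} & \frac{4}{3} - \frac{4 i}{5} \end{pmatrix}


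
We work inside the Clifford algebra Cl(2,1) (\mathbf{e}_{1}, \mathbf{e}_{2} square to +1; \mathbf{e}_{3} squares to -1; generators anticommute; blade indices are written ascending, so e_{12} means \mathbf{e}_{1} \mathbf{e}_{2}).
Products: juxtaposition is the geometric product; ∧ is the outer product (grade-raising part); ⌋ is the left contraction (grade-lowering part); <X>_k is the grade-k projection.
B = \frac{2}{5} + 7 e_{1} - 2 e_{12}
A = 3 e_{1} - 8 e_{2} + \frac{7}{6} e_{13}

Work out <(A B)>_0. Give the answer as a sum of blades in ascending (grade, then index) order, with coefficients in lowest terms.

step 1: 21 - \frac{74}{5} e_{1} - \frac{46}{5} e_{2} - \frac{49}{6} e_{3} + 56 e_{12} + \frac{7}{15} e_{13} - \frac{7}{3} e_{23}
step 2: 21
Answer: 21


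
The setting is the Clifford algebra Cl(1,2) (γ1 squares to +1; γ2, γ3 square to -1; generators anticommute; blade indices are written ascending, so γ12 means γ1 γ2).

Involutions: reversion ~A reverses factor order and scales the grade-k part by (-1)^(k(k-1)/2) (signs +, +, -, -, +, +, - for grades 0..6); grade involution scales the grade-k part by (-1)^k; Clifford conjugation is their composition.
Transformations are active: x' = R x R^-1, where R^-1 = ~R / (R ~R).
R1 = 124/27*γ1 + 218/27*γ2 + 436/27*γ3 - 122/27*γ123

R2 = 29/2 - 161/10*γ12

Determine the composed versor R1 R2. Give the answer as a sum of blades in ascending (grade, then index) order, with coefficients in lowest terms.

Distribute over the terms of R2 (each basis-blade product reordered to ascending indices, repeated generators contracted through their squares):
R1 (29/2) = 1798/27*γ1 + 3161/27*γ2 + 6322/27*γ3 - 1769/27*γ123
R1 (-161/10*γ12) = -17549/135*γ1 - 9982/135*γ2 + 9821/135*γ3 - 35098/135*γ123
Summing the partial products and collecting blades:
Answer: -317/5*γ1 + 647/15*γ2 + 41431/135*γ3 - 43943/135*γ123


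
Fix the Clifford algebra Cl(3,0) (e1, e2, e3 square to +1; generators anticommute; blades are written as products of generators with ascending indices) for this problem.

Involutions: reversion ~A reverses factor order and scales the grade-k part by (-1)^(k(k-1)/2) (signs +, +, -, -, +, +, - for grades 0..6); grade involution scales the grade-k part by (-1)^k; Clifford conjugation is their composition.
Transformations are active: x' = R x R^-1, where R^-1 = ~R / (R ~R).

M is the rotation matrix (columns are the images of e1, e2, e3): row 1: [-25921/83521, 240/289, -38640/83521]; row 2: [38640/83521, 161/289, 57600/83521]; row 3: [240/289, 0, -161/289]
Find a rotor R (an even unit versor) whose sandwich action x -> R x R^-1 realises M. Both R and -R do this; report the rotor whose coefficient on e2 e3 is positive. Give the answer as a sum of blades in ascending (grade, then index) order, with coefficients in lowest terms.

Method: write R = a + b12*e1 e2 + b13*e1 e3 + b23*e2 e3 with a^2 + b12^2 + b13^2 + b23^2 = 1 (so R^-1 = ~R). Expanding the columns R e_j ~R gives tr M = 4a^2 - 1 and, from the antisymmetric part, M21 - M12 = -4a*b12, M13 - M31 = 4a*b13, M32 - M23 = -4a*b23.
Here tr M = -25921/83521, so a^2 = (1 + tr M)/4 = 14400/83521 and a = ±120/289. Taking a = 120/289: M21 - M12 = -30720/83521, M13 - M31 = -108000/83521, M32 - M23 = -57600/83521, giving b12 = 64/289, b13 = -225/289, b23 = 120/289, i.e. R = 120/289 + 64/289*e1 e2 - 225/289*e1 e3 + 120/289*e2 e3.
Its e2 e3 coefficient is already positive.
Answer: 120/289 + 64/289*e1 e2 - 225/289*e1 e3 + 120/289*e2 e3. Uniqueness: Spin(3) -> SO(3) maps R and -R to the same rotation of trace -25921/83521; fixing the sign of the e2 e3 coefficient removes the ambiguity.


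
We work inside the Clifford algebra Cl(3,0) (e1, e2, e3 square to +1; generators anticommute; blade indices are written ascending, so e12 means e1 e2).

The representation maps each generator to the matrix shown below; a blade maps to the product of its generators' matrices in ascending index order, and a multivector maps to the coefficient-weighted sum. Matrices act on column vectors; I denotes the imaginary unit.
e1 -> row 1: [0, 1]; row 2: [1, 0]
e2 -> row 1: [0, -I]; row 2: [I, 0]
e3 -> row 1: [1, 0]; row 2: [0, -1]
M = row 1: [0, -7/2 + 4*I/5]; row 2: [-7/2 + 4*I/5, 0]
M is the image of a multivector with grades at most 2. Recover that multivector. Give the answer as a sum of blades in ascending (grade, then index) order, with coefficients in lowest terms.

Method: 1, rho(e1), rho(e2), rho(e3) form a trace-orthogonal basis of the 2x2 complex matrices (tr(X Y) = 2 if X = Y, else 0), so M = m0*1 + m1*rho(e1) + m2*rho(e2) + m3*rho(e3) with m0 = tr(M)/2 = 0, m1 = tr(M rho(e1))/2 = -7/2 + 4*I/5, m2 = tr(M rho(e2))/2 = 0, m3 = tr(M rho(e3))/2 = 0.
Multiplying table entries, the bivector images are rho(e12) = I*rho(e3), rho(e13) = -I*rho(e2), rho(e23) = I*rho(e1); with real blade coefficients the real parts of m0..m3 are the coefficients of 1, e1, e2, e3 and the imaginary parts give the bivectors (e23: Im m1, e13: -Im m2, e12: Im m3).
Answer: -7/2*e1 + 4/5*e23


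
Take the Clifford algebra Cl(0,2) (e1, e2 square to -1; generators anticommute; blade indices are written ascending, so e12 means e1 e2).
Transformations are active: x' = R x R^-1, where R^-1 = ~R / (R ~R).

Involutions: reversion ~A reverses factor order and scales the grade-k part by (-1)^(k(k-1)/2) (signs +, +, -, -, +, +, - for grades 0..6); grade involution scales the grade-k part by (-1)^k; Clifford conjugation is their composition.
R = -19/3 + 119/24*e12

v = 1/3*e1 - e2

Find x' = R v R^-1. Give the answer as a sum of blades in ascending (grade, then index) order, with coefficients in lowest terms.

~R = -19/3 - 119/24*e12, and R ~R = 37265/576, so R^-1 = ~R / (37265/576).
R v = 205/72*e1 + 575/72*e2
Answer: -6639/7453*e1 - 12601/22359*e2


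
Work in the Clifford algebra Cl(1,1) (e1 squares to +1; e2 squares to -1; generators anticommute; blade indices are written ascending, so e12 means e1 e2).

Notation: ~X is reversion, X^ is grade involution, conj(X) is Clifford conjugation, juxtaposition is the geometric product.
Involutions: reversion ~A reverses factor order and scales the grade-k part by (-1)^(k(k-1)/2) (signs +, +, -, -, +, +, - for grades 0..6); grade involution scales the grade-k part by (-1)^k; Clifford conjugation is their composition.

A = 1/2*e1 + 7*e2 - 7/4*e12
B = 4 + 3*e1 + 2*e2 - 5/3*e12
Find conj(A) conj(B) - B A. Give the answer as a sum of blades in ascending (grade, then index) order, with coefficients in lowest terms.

first term: -115/12 - 61/6*e1 - 283/12*e2 - 13*e12
second term: -115/12 + 61/6*e1 + 283/12*e2 + 13*e12
Answer: -61/3*e1 - 283/6*e2 - 26*e12


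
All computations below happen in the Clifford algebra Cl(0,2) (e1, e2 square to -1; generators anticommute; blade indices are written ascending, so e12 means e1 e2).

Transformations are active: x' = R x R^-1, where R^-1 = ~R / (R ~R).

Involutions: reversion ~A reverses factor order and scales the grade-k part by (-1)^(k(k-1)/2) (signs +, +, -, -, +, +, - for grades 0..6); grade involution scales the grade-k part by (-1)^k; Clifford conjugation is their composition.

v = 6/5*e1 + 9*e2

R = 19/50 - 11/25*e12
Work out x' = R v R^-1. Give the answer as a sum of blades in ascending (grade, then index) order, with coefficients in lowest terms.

~R = 19/50 + 11/25*e12, and R ~R = 169/500, so R^-1 = ~R / (169/500).
R v = 552/125*e1 + 723/250*e2
Answer: 36882/4225*e1 - 10551/4225*e2


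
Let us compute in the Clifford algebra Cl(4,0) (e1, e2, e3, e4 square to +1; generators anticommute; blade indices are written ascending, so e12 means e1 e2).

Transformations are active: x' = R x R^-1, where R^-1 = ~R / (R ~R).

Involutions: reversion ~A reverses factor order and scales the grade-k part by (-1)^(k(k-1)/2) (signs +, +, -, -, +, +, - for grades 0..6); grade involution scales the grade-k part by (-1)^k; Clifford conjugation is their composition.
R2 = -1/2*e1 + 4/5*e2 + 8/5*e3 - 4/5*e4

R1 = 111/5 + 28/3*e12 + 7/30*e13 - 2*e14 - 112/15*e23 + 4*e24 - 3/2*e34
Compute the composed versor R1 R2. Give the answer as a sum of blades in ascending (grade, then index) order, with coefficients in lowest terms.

Distribute over the terms of R2 (each basis-blade product reordered to ascending indices, repeated generators contracted through their squares):
R1 (-1/2*e1) = -111/10*e1 + 14/3*e2 + 7/60*e3 - e4 + 56/15*e123 - 2*e124 + 3/4*e134
R1 (4/5*e2) = 112/15*e1 + 444/25*e2 + 448/75*e3 - 16/5*e4 - 14/75*e123 + 8/5*e124 - 6/5*e234
R1 (8/5*e3) = 28/75*e1 - 896/75*e2 + 888/25*e3 + 12/5*e4 + 224/15*e123 + 16/5*e134 - 32/5*e234
R1 (-4/5*e4) = 8/5*e1 - 16/5*e2 + 6/5*e3 - 444/25*e4 - 112/15*e124 - 14/75*e134 + 448/75*e234
Summing the partial products and collecting blades:
Answer: -83/50*e1 + 182/25*e2 + 4281/100*e3 - 489/25*e4 + 462/25*e123 - 118/15*e124 + 1129/300*e134 - 122/75*e234
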